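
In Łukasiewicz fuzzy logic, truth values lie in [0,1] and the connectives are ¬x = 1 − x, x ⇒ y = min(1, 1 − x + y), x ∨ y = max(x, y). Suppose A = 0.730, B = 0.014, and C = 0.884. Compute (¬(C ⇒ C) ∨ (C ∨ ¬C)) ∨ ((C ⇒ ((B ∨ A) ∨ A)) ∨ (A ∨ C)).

C ⇒ C = min(1, 1 − 0.884 + 0.884) = min(1, 1.000) = 1.000
¬(C ⇒ C) = 1 − 1.000 = 0.000
¬C = 1 − 0.884 = 0.116
C ∨ ¬C = max(0.884, 0.116) = 0.884
¬(C ⇒ C) ∨ (C ∨ ¬C) = max(0.000, 0.884) = 0.884
B ∨ A = max(0.014, 0.730) = 0.730
(B ∨ A) ∨ A = max(0.730, 0.730) = 0.730
C ⇒ ((B ∨ A) ∨ A) = min(1, 1 − 0.884 + 0.730) = min(1, 0.846) = 0.846
A ∨ C = max(0.730, 0.884) = 0.884
(C ⇒ ((B ∨ A) ∨ A)) ∨ (A ∨ C) = max(0.846, 0.884) = 0.884
(¬(C ⇒ C) ∨ (C ∨ ¬C)) ∨ ((C ⇒ ((B ∨ A) ∨ A)) ∨ (A ∨ C)) = max(0.884, 0.884) = 0.884

0.884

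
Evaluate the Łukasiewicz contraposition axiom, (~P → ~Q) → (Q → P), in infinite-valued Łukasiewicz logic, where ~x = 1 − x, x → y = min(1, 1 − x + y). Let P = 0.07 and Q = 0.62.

~P = 1 − 0.07 = 0.93
~Q = 1 − 0.62 = 0.38
~P → ~Q = min(1, 1 − 0.93 + 0.38) = min(1, 0.45) = 0.45
Q → P = min(1, 1 − 0.62 + 0.07) = min(1, 0.45) = 0.45
(~P → ~Q) → (Q → P) = min(1, 1 − 0.45 + 0.45) = min(1, 1.00) = 1.00
(As expected: an axiom of Ł∞, always 1.)

1.00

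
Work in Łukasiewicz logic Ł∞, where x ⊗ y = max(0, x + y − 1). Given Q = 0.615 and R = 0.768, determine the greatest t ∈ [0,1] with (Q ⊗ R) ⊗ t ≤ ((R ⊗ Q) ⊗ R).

Q ⊗ R = max(0, 0.615 + 0.768 − 1) = max(0, 0.383) = 0.383
So the left factor is Q ⊗ R = 0.383.
R ⊗ Q = max(0, 0.768 + 0.615 − 1) = max(0, 0.383) = 0.383
(R ⊗ Q) ⊗ R = max(0, 0.383 + 0.768 − 1) = max(0, 0.151) = 0.151
So the right-hand bound is (R ⊗ Q) ⊗ R = 0.151.
The residuum of the Łukasiewicz t-norm gives the supremum: min(1, 1 − 0.383 + 0.151).
1 − 0.383 + 0.151 = 0.768, so t = min(1, 0.768) = 0.768.
Check: 0.383 ⊗ 0.768 = max(0, 0.151) = 0.151 ≤ 0.151.

0.768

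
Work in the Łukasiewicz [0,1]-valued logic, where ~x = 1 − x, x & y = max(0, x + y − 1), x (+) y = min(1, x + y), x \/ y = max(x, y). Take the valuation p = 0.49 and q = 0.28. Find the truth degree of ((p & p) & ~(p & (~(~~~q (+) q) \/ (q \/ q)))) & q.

0.00

p & p = max(0, 0.49 + 0.49 − 1) = max(0, -0.02) = 0.00
~q = 1 − 0.28 = 0.72
~~q = 1 − 0.72 = 0.28
~~~q = 1 − 0.28 = 0.72
~~~q (+) q = min(1, 0.72 + 0.28) = min(1, 1.00) = 1.00
~(~~~q (+) q) = 1 − 1.00 = 0.00
q \/ q = max(0.28, 0.28) = 0.28
~(~~~q (+) q) \/ (q \/ q) = max(0.00, 0.28) = 0.28
p & (~(~~~q (+) q) \/ (q \/ q)) = max(0, 0.49 + 0.28 − 1) = max(0, -0.23) = 0.00
~(p & (~(~~~q (+) q) \/ (q \/ q))) = 1 − 0.00 = 1.00
(p & p) & ~(p & (~(~~~q (+) q) \/ (q \/ q))) = max(0, 0.00 + 1.00 − 1) = max(0, 0.00) = 0.00
((p & p) & ~(p & (~(~~~q (+) q) \/ (q \/ q)))) & q = max(0, 0.00 + 0.28 − 1) = max(0, -0.72) = 0.00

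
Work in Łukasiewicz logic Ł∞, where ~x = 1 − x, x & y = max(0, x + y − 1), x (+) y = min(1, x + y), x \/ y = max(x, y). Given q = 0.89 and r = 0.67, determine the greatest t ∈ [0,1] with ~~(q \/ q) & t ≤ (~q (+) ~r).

q \/ q = max(0.89, 0.89) = 0.89
~(q \/ q) = 1 − 0.89 = 0.11
~~(q \/ q) = 1 − 0.11 = 0.89
So the left factor is ~~(q \/ q) = 0.89.
~q = 1 − 0.89 = 0.11
~r = 1 − 0.67 = 0.33
~q (+) ~r = min(1, 0.11 + 0.33) = min(1, 0.44) = 0.44
So the right-hand bound is ~q (+) ~r = 0.44.
The residuum of the Łukasiewicz t-norm gives the supremum: min(1, 1 − 0.89 + 0.44).
1 − 0.89 + 0.44 = 0.55, so t = min(1, 0.55) = 0.55.
Check: 0.89 & 0.55 = max(0, 0.44) = 0.44 ≤ 0.44.

0.55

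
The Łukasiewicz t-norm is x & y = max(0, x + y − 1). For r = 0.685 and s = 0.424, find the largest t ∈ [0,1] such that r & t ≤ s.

The residuum of the Łukasiewicz t-norm gives the supremum: min(1, 1 − 0.685 + 0.424).
1 − 0.685 + 0.424 = 0.739, so t = min(1, 0.739) = 0.739.
Check: 0.685 & 0.739 = max(0, 0.424) = 0.424 ≤ 0.424.

0.739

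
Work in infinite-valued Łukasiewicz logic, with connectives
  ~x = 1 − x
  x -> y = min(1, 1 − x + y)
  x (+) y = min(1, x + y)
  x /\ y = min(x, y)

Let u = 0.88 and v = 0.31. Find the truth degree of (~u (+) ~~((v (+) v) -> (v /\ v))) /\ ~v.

~u = 1 − 0.88 = 0.12
v (+) v = min(1, 0.31 + 0.31) = min(1, 0.62) = 0.62
v /\ v = min(0.31, 0.31) = 0.31
(v (+) v) -> (v /\ v) = min(1, 1 − 0.62 + 0.31) = min(1, 0.69) = 0.69
~((v (+) v) -> (v /\ v)) = 1 − 0.69 = 0.31
~~((v (+) v) -> (v /\ v)) = 1 − 0.31 = 0.69
~u (+) ~~((v (+) v) -> (v /\ v)) = min(1, 0.12 + 0.69) = min(1, 0.81) = 0.81
~v = 1 − 0.31 = 0.69
(~u (+) ~~((v (+) v) -> (v /\ v))) /\ ~v = min(0.81, 0.69) = 0.69

0.69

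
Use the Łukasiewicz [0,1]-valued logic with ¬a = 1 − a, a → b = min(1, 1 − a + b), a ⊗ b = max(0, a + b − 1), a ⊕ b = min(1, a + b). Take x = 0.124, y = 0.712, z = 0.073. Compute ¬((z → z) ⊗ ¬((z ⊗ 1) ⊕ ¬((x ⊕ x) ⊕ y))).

z → z = min(1, 1 − 0.073 + 0.073) = min(1, 1.000) = 1.000
z ⊗ 1 = max(0, 0.073 + 1.000 − 1) = max(0, 0.073) = 0.073
x ⊕ x = min(1, 0.124 + 0.124) = min(1, 0.248) = 0.248
(x ⊕ x) ⊕ y = min(1, 0.248 + 0.712) = min(1, 0.960) = 0.960
¬((x ⊕ x) ⊕ y) = 1 − 0.960 = 0.040
(z ⊗ 1) ⊕ ¬((x ⊕ x) ⊕ y) = min(1, 0.073 + 0.040) = min(1, 0.113) = 0.113
¬((z ⊗ 1) ⊕ ¬((x ⊕ x) ⊕ y)) = 1 − 0.113 = 0.887
(z → z) ⊗ ¬((z ⊗ 1) ⊕ ¬((x ⊕ x) ⊕ y)) = max(0, 1.000 + 0.887 − 1) = max(0, 0.887) = 0.887
¬((z → z) ⊗ ¬((z ⊗ 1) ⊕ ¬((x ⊕ x) ⊕ y))) = 1 − 0.887 = 0.113

0.113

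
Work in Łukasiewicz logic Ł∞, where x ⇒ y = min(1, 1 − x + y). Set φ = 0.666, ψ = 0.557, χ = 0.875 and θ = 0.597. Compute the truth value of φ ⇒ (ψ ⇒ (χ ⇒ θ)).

1.000

χ ⇒ θ = min(1, 1 − 0.875 + 0.597) = min(1, 0.722) = 0.722
ψ ⇒ (χ ⇒ θ) = min(1, 1 − 0.557 + 0.722) = min(1, 1.165) = 1.000
φ ⇒ (ψ ⇒ (χ ⇒ θ)) = min(1, 1 − 0.666 + 1.000) = min(1, 1.334) = 1.000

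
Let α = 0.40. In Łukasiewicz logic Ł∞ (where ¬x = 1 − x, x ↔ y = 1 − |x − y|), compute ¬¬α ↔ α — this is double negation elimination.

1.00

¬α = 1 − 0.40 = 0.60
¬¬α = 1 − 0.60 = 0.40
¬¬α ↔ α = 1 − |0.40 − 0.40| = 1 − 0.00 = 1.00
(As expected: always 1 in Ł∞ since negation is involutive.)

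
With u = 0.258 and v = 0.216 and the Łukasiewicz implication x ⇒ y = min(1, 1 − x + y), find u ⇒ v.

0.958

u ⇒ v = min(1, 1 − 0.258 + 0.216) = min(1, 0.958) = 0.958
For comparison, the Gödel implication (1 if x ≤ y else y) would give 0.216.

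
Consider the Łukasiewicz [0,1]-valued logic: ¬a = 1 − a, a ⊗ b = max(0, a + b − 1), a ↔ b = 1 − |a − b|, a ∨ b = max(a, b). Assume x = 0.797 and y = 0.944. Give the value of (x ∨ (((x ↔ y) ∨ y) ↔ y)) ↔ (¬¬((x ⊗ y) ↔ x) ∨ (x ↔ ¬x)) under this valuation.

x ↔ y = 1 − |0.797 − 0.944| = 1 − 0.147 = 0.853
(x ↔ y) ∨ y = max(0.853, 0.944) = 0.944
((x ↔ y) ∨ y) ↔ y = 1 − |0.944 − 0.944| = 1 − 0.000 = 1.000
x ∨ (((x ↔ y) ∨ y) ↔ y) = max(0.797, 1.000) = 1.000
x ⊗ y = max(0, 0.797 + 0.944 − 1) = max(0, 0.741) = 0.741
(x ⊗ y) ↔ x = 1 − |0.741 − 0.797| = 1 − 0.056 = 0.944
¬((x ⊗ y) ↔ x) = 1 − 0.944 = 0.056
¬¬((x ⊗ y) ↔ x) = 1 − 0.056 = 0.944
¬x = 1 − 0.797 = 0.203
x ↔ ¬x = 1 − |0.797 − 0.203| = 1 − 0.594 = 0.406
¬¬((x ⊗ y) ↔ x) ∨ (x ↔ ¬x) = max(0.944, 0.406) = 0.944
(x ∨ (((x ↔ y) ∨ y) ↔ y)) ↔ (¬¬((x ⊗ y) ↔ x) ∨ (x ↔ ¬x)) = 1 − |1.000 − 0.944| = 1 − 0.056 = 0.944

0.944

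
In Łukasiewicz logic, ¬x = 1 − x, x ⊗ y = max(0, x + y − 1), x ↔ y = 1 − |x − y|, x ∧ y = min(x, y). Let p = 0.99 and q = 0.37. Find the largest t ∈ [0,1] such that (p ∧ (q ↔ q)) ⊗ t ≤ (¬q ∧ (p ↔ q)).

0.39

q ↔ q = 1 − |0.37 − 0.37| = 1 − 0.00 = 1.00
p ∧ (q ↔ q) = min(0.99, 1.00) = 0.99
So the left factor is p ∧ (q ↔ q) = 0.99.
¬q = 1 − 0.37 = 0.63
p ↔ q = 1 − |0.99 − 0.37| = 1 − 0.62 = 0.38
¬q ∧ (p ↔ q) = min(0.63, 0.38) = 0.38
So the right-hand bound is ¬q ∧ (p ↔ q) = 0.38.
The residuum of the Łukasiewicz t-norm gives the supremum: min(1, 1 − 0.99 + 0.38).
1 − 0.99 + 0.38 = 0.39, so t = min(1, 0.39) = 0.39.
Check: 0.99 ⊗ 0.39 = max(0, 0.38) = 0.38 ≤ 0.38.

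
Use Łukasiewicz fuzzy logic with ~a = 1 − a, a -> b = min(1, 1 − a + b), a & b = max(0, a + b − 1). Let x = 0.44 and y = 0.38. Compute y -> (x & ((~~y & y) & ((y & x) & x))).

~y = 1 − 0.38 = 0.62
~~y = 1 − 0.62 = 0.38
~~y & y = max(0, 0.38 + 0.38 − 1) = max(0, -0.24) = 0.00
y & x = max(0, 0.38 + 0.44 − 1) = max(0, -0.18) = 0.00
(y & x) & x = max(0, 0.00 + 0.44 − 1) = max(0, -0.56) = 0.00
(~~y & y) & ((y & x) & x) = max(0, 0.00 + 0.00 − 1) = max(0, -1.00) = 0.00
x & ((~~y & y) & ((y & x) & x)) = max(0, 0.44 + 0.00 − 1) = max(0, -0.56) = 0.00
y -> (x & ((~~y & y) & ((y & x) & x))) = min(1, 1 − 0.38 + 0.00) = min(1, 0.62) = 0.62

0.62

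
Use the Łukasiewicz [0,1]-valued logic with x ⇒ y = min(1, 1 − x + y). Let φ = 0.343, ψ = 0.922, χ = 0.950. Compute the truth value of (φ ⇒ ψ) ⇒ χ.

φ ⇒ ψ = min(1, 1 − 0.343 + 0.922) = min(1, 1.579) = 1.000
(φ ⇒ ψ) ⇒ χ = min(1, 1 − 1.000 + 0.950) = min(1, 0.950) = 0.950

0.950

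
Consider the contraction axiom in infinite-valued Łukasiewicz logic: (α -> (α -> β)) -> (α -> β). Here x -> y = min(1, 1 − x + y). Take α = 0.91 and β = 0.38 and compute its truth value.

α -> β = min(1, 1 − 0.91 + 0.38) = min(1, 0.47) = 0.47
α -> (α -> β) = min(1, 1 − 0.91 + 0.47) = min(1, 0.56) = 0.56
(α -> (α -> β)) -> (α -> β) = min(1, 1 − 0.56 + 0.47) = min(1, 0.91) = 0.91
(The value 0.91 < 1 shows this instance is not satisfied; fails in Ł∞ (the t-norm is not idempotent).)

0.91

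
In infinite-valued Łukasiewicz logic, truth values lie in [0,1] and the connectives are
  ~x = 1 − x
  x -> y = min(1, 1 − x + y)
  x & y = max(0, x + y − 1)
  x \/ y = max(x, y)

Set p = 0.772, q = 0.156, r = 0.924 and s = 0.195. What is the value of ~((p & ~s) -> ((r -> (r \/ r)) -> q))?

~s = 1 − 0.195 = 0.805
p & ~s = max(0, 0.772 + 0.805 − 1) = max(0, 0.577) = 0.577
r \/ r = max(0.924, 0.924) = 0.924
r -> (r \/ r) = min(1, 1 − 0.924 + 0.924) = min(1, 1.000) = 1.000
(r -> (r \/ r)) -> q = min(1, 1 − 1.000 + 0.156) = min(1, 0.156) = 0.156
(p & ~s) -> ((r -> (r \/ r)) -> q) = min(1, 1 − 0.577 + 0.156) = min(1, 0.579) = 0.579
~((p & ~s) -> ((r -> (r \/ r)) -> q)) = 1 − 0.579 = 0.421

0.421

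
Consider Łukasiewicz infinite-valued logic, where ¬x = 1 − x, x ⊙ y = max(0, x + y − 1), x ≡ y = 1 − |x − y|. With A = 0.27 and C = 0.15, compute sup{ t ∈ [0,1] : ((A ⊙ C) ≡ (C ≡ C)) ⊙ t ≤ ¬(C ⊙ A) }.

1.00

A ⊙ C = max(0, 0.27 + 0.15 − 1) = max(0, -0.58) = 0.00
C ≡ C = 1 − |0.15 − 0.15| = 1 − 0.00 = 1.00
(A ⊙ C) ≡ (C ≡ C) = 1 − |0.00 − 1.00| = 1 − 1.00 = 0.00
So the left factor is (A ⊙ C) ≡ (C ≡ C) = 0.00.
C ⊙ A = max(0, 0.15 + 0.27 − 1) = max(0, -0.58) = 0.00
¬(C ⊙ A) = 1 − 0.00 = 1.00
So the right-hand bound is ¬(C ⊙ A) = 1.00.
The residuum of the Łukasiewicz t-norm gives the supremum: min(1, 1 − 0.00 + 1.00).
1 − 0.00 + 1.00 = 2.00, so t = min(1, 2.00) = 1.00.
Check: 0.00 ⊙ 1.00 = max(0, 0.00) = 0.00 ≤ 1.00.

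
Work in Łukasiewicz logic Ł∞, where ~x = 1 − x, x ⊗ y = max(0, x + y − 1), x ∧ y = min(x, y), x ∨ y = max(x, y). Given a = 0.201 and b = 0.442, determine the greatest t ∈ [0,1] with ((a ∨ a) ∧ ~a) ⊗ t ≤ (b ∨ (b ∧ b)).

1.000

a ∨ a = max(0.201, 0.201) = 0.201
~a = 1 − 0.201 = 0.799
(a ∨ a) ∧ ~a = min(0.201, 0.799) = 0.201
So the left factor is (a ∨ a) ∧ ~a = 0.201.
b ∧ b = min(0.442, 0.442) = 0.442
b ∨ (b ∧ b) = max(0.442, 0.442) = 0.442
So the right-hand bound is b ∨ (b ∧ b) = 0.442.
The residuum of the Łukasiewicz t-norm gives the supremum: min(1, 1 − 0.201 + 0.442).
1 − 0.201 + 0.442 = 1.241, so t = min(1, 1.241) = 1.000.
Check: 0.201 ⊗ 1.000 = max(0, 0.201) = 0.201 ≤ 0.442.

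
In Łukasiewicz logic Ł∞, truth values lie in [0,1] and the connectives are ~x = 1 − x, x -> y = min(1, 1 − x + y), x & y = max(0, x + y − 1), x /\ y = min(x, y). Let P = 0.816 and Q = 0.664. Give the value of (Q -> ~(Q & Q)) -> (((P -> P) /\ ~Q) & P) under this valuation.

Q & Q = max(0, 0.664 + 0.664 − 1) = max(0, 0.328) = 0.328
~(Q & Q) = 1 − 0.328 = 0.672
Q -> ~(Q & Q) = min(1, 1 − 0.664 + 0.672) = min(1, 1.008) = 1.000
P -> P = min(1, 1 − 0.816 + 0.816) = min(1, 1.000) = 1.000
~Q = 1 − 0.664 = 0.336
(P -> P) /\ ~Q = min(1.000, 0.336) = 0.336
((P -> P) /\ ~Q) & P = max(0, 0.336 + 0.816 − 1) = max(0, 0.152) = 0.152
(Q -> ~(Q & Q)) -> (((P -> P) /\ ~Q) & P) = min(1, 1 − 1.000 + 0.152) = min(1, 0.152) = 0.152

0.152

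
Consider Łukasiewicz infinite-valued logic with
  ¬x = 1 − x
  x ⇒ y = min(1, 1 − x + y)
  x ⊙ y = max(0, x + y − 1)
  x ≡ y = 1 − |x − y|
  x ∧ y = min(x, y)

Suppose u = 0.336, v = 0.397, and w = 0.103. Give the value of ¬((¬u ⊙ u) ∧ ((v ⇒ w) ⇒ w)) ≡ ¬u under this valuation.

0.664

¬u = 1 − 0.336 = 0.664
¬u ⊙ u = max(0, 0.664 + 0.336 − 1) = max(0, 0.000) = 0.000
v ⇒ w = min(1, 1 − 0.397 + 0.103) = min(1, 0.706) = 0.706
(v ⇒ w) ⇒ w = min(1, 1 − 0.706 + 0.103) = min(1, 0.397) = 0.397
(¬u ⊙ u) ∧ ((v ⇒ w) ⇒ w) = min(0.000, 0.397) = 0.000
¬((¬u ⊙ u) ∧ ((v ⇒ w) ⇒ w)) = 1 − 0.000 = 1.000
¬((¬u ⊙ u) ∧ ((v ⇒ w) ⇒ w)) ≡ ¬u = 1 − |1.000 − 0.664| = 1 − 0.336 = 0.664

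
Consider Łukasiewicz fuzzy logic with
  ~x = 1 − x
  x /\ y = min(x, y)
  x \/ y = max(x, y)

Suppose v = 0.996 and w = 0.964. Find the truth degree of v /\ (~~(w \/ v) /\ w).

0.964

w \/ v = max(0.964, 0.996) = 0.996
~(w \/ v) = 1 − 0.996 = 0.004
~~(w \/ v) = 1 − 0.004 = 0.996
~~(w \/ v) /\ w = min(0.996, 0.964) = 0.964
v /\ (~~(w \/ v) /\ w) = min(0.996, 0.964) = 0.964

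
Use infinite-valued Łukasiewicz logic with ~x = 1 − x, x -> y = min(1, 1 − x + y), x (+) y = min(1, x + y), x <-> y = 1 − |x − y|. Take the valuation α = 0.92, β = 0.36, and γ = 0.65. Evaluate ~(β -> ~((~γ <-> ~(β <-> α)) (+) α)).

~γ = 1 − 0.65 = 0.35
β <-> α = 1 − |0.36 − 0.92| = 1 − 0.56 = 0.44
~(β <-> α) = 1 − 0.44 = 0.56
~γ <-> ~(β <-> α) = 1 − |0.35 − 0.56| = 1 − 0.21 = 0.79
(~γ <-> ~(β <-> α)) (+) α = min(1, 0.79 + 0.92) = min(1, 1.71) = 1.00
~((~γ <-> ~(β <-> α)) (+) α) = 1 − 1.00 = 0.00
β -> ~((~γ <-> ~(β <-> α)) (+) α) = min(1, 1 − 0.36 + 0.00) = min(1, 0.64) = 0.64
~(β -> ~((~γ <-> ~(β <-> α)) (+) α)) = 1 − 0.64 = 0.36

0.36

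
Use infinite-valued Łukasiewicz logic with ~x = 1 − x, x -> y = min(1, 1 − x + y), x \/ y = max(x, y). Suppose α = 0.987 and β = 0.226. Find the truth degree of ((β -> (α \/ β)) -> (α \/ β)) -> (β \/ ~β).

0.787

α \/ β = max(0.987, 0.226) = 0.987
β -> (α \/ β) = min(1, 1 − 0.226 + 0.987) = min(1, 1.761) = 1.000
(β -> (α \/ β)) -> (α \/ β) = min(1, 1 − 1.000 + 0.987) = min(1, 0.987) = 0.987
~β = 1 − 0.226 = 0.774
β \/ ~β = max(0.226, 0.774) = 0.774
((β -> (α \/ β)) -> (α \/ β)) -> (β \/ ~β) = min(1, 1 − 0.987 + 0.774) = min(1, 0.787) = 0.787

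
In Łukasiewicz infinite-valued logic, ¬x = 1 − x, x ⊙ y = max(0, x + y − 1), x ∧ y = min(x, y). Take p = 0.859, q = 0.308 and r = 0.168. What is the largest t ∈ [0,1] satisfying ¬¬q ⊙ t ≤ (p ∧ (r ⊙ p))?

¬q = 1 − 0.308 = 0.692
¬¬q = 1 − 0.692 = 0.308
So the left factor is ¬¬q = 0.308.
r ⊙ p = max(0, 0.168 + 0.859 − 1) = max(0, 0.027) = 0.027
p ∧ (r ⊙ p) = min(0.859, 0.027) = 0.027
So the right-hand bound is p ∧ (r ⊙ p) = 0.027.
The residuum of the Łukasiewicz t-norm gives the supremum: min(1, 1 − 0.308 + 0.027).
1 − 0.308 + 0.027 = 0.719, so t = min(1, 0.719) = 0.719.
Check: 0.308 ⊙ 0.719 = max(0, 0.027) = 0.027 ≤ 0.027.

0.719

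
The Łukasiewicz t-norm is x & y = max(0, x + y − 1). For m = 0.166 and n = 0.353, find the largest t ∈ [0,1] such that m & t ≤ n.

The residuum of the Łukasiewicz t-norm gives the supremum: min(1, 1 − 0.166 + 0.353).
1 − 0.166 + 0.353 = 1.187, so t = min(1, 1.187) = 1.000.
Check: 0.166 & 1.000 = max(0, 0.166) = 0.166 ≤ 0.353.

1.000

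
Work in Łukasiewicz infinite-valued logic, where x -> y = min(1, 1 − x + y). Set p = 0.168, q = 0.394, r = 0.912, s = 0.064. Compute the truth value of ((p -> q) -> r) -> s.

0.152

p -> q = min(1, 1 − 0.168 + 0.394) = min(1, 1.226) = 1.000
(p -> q) -> r = min(1, 1 − 1.000 + 0.912) = min(1, 0.912) = 0.912
((p -> q) -> r) -> s = min(1, 1 − 0.912 + 0.064) = min(1, 0.152) = 0.152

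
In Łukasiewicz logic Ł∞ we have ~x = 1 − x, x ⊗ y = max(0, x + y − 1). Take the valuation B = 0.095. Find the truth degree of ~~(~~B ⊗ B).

~B = 1 − 0.095 = 0.905
~~B = 1 − 0.905 = 0.095
~~B ⊗ B = max(0, 0.095 + 0.095 − 1) = max(0, -0.810) = 0.000
~(~~B ⊗ B) = 1 − 0.000 = 1.000
~~(~~B ⊗ B) = 1 − 1.000 = 0.000

0.000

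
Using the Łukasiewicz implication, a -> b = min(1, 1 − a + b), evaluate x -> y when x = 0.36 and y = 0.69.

1.00

x -> y = min(1, 1 − 0.36 + 0.69) = min(1, 1.33) = 1.00
For comparison, the Gödel implication (1 if a ≤ b else b) would give 1.00.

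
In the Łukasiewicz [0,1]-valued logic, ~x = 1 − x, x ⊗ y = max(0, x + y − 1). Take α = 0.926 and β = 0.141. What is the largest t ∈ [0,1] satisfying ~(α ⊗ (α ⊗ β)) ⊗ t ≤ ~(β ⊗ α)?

α ⊗ β = max(0, 0.926 + 0.141 − 1) = max(0, 0.067) = 0.067
α ⊗ (α ⊗ β) = max(0, 0.926 + 0.067 − 1) = max(0, -0.007) = 0.000
~(α ⊗ (α ⊗ β)) = 1 − 0.000 = 1.000
So the left factor is ~(α ⊗ (α ⊗ β)) = 1.000.
β ⊗ α = max(0, 0.141 + 0.926 − 1) = max(0, 0.067) = 0.067
~(β ⊗ α) = 1 − 0.067 = 0.933
So the right-hand bound is ~(β ⊗ α) = 0.933.
The residuum of the Łukasiewicz t-norm gives the supremum: min(1, 1 − 1.000 + 0.933).
1 − 1.000 + 0.933 = 0.933, so t = min(1, 0.933) = 0.933.
Check: 1.000 ⊗ 0.933 = max(0, 0.933) = 0.933 ≤ 0.933.

0.933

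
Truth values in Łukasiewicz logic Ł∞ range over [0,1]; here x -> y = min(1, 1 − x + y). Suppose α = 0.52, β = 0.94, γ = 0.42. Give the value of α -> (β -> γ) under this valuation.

0.96

β -> γ = min(1, 1 − 0.94 + 0.42) = min(1, 0.48) = 0.48
α -> (β -> γ) = min(1, 1 − 0.52 + 0.48) = min(1, 0.96) = 0.96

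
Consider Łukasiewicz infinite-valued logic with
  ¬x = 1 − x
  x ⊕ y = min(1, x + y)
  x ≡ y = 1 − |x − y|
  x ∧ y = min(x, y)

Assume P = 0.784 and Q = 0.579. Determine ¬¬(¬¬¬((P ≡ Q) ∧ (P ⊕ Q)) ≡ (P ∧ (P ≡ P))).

P ≡ Q = 1 − |0.784 − 0.579| = 1 − 0.205 = 0.795
P ⊕ Q = min(1, 0.784 + 0.579) = min(1, 1.363) = 1.000
(P ≡ Q) ∧ (P ⊕ Q) = min(0.795, 1.000) = 0.795
¬((P ≡ Q) ∧ (P ⊕ Q)) = 1 − 0.795 = 0.205
¬¬((P ≡ Q) ∧ (P ⊕ Q)) = 1 − 0.205 = 0.795
¬¬¬((P ≡ Q) ∧ (P ⊕ Q)) = 1 − 0.795 = 0.205
P ≡ P = 1 − |0.784 − 0.784| = 1 − 0.000 = 1.000
P ∧ (P ≡ P) = min(0.784, 1.000) = 0.784
¬¬¬((P ≡ Q) ∧ (P ⊕ Q)) ≡ (P ∧ (P ≡ P)) = 1 − |0.205 − 0.784| = 1 − 0.579 = 0.421
¬(¬¬¬((P ≡ Q) ∧ (P ⊕ Q)) ≡ (P ∧ (P ≡ P))) = 1 − 0.421 = 0.579
¬¬(¬¬¬((P ≡ Q) ∧ (P ⊕ Q)) ≡ (P ∧ (P ≡ P))) = 1 − 0.579 = 0.421

0.421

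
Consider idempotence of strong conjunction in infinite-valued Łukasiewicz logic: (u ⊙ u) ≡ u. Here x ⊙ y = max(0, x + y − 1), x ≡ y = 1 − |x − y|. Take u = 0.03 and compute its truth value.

u ⊙ u = max(0, 0.03 + 0.03 − 1) = max(0, -0.94) = 0.00
(u ⊙ u) ≡ u = 1 − |0.00 − 0.03| = 1 − 0.03 = 0.97
(The value 0.97 < 1 shows this instance is not satisfied; fails in Ł∞ since a ⊗ a = max(0, 2a−1) ≠ a in general.)

0.97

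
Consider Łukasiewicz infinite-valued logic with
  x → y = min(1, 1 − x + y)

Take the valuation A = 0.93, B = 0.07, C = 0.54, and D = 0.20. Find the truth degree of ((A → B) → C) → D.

A → B = min(1, 1 − 0.93 + 0.07) = min(1, 0.14) = 0.14
(A → B) → C = min(1, 1 − 0.14 + 0.54) = min(1, 1.40) = 1.00
((A → B) → C) → D = min(1, 1 − 1.00 + 0.20) = min(1, 0.20) = 0.20

0.20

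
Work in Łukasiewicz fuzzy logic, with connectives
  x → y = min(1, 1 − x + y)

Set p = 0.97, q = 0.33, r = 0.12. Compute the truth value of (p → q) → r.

0.76

p → q = min(1, 1 − 0.97 + 0.33) = min(1, 0.36) = 0.36
(p → q) → r = min(1, 1 − 0.36 + 0.12) = min(1, 0.76) = 0.76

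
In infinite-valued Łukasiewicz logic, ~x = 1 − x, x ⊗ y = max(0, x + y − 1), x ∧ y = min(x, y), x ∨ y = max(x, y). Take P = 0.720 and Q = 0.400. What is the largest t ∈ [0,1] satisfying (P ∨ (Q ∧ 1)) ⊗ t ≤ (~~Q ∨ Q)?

Q ∧ 1 = min(0.400, 1.000) = 0.400
P ∨ (Q ∧ 1) = max(0.720, 0.400) = 0.720
So the left factor is P ∨ (Q ∧ 1) = 0.720.
~Q = 1 − 0.400 = 0.600
~~Q = 1 − 0.600 = 0.400
~~Q ∨ Q = max(0.400, 0.400) = 0.400
So the right-hand bound is ~~Q ∨ Q = 0.400.
The residuum of the Łukasiewicz t-norm gives the supremum: min(1, 1 − 0.720 + 0.400).
1 − 0.720 + 0.400 = 0.680, so t = min(1, 0.680) = 0.680.
Check: 0.720 ⊗ 0.680 = max(0, 0.400) = 0.400 ≤ 0.400.

0.680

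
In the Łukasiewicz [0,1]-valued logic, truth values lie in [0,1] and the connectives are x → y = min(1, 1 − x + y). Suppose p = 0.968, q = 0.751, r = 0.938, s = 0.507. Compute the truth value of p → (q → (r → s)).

r → s = min(1, 1 − 0.938 + 0.507) = min(1, 0.569) = 0.569
q → (r → s) = min(1, 1 − 0.751 + 0.569) = min(1, 0.818) = 0.818
p → (q → (r → s)) = min(1, 1 − 0.968 + 0.818) = min(1, 0.850) = 0.850

0.850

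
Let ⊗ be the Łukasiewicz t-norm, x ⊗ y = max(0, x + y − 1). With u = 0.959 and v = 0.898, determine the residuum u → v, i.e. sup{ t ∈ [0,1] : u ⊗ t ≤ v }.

0.939

The residuum of the Łukasiewicz t-norm gives the supremum: min(1, 1 − 0.959 + 0.898).
1 − 0.959 + 0.898 = 0.939, so t = min(1, 0.939) = 0.939.
Check: 0.959 ⊗ 0.939 = max(0, 0.898) = 0.898 ≤ 0.898.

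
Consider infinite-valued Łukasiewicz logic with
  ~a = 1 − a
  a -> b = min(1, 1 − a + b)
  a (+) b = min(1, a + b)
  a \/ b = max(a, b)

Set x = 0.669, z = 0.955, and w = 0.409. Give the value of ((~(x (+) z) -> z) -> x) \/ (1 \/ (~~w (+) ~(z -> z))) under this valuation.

x (+) z = min(1, 0.669 + 0.955) = min(1, 1.624) = 1.000
~(x (+) z) = 1 − 1.000 = 0.000
~(x (+) z) -> z = min(1, 1 − 0.000 + 0.955) = min(1, 1.955) = 1.000
(~(x (+) z) -> z) -> x = min(1, 1 − 1.000 + 0.669) = min(1, 0.669) = 0.669
~w = 1 − 0.409 = 0.591
~~w = 1 − 0.591 = 0.409
z -> z = min(1, 1 − 0.955 + 0.955) = min(1, 1.000) = 1.000
~(z -> z) = 1 − 1.000 = 0.000
~~w (+) ~(z -> z) = min(1, 0.409 + 0.000) = min(1, 0.409) = 0.409
1 \/ (~~w (+) ~(z -> z)) = max(1.000, 0.409) = 1.000
((~(x (+) z) -> z) -> x) \/ (1 \/ (~~w (+) ~(z -> z))) = max(0.669, 1.000) = 1.000

1.000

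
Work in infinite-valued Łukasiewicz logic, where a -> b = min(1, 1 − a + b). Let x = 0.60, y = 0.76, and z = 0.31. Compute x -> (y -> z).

0.95

y -> z = min(1, 1 − 0.76 + 0.31) = min(1, 0.55) = 0.55
x -> (y -> z) = min(1, 1 − 0.60 + 0.55) = min(1, 0.95) = 0.95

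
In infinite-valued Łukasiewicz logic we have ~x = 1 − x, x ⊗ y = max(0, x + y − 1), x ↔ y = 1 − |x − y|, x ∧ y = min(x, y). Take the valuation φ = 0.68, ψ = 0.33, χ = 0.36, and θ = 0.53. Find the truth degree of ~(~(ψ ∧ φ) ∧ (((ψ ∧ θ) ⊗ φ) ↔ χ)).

ψ ∧ φ = min(0.33, 0.68) = 0.33
~(ψ ∧ φ) = 1 − 0.33 = 0.67
ψ ∧ θ = min(0.33, 0.53) = 0.33
(ψ ∧ θ) ⊗ φ = max(0, 0.33 + 0.68 − 1) = max(0, 0.01) = 0.01
((ψ ∧ θ) ⊗ φ) ↔ χ = 1 − |0.01 − 0.36| = 1 − 0.35 = 0.65
~(ψ ∧ φ) ∧ (((ψ ∧ θ) ⊗ φ) ↔ χ) = min(0.67, 0.65) = 0.65
~(~(ψ ∧ φ) ∧ (((ψ ∧ θ) ⊗ φ) ↔ χ)) = 1 − 0.65 = 0.35

0.35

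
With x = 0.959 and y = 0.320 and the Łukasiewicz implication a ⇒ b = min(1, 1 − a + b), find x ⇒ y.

0.361

x ⇒ y = min(1, 1 − 0.959 + 0.320) = min(1, 0.361) = 0.361
For comparison, the Gödel implication (1 if a ≤ b else b) would give 0.320.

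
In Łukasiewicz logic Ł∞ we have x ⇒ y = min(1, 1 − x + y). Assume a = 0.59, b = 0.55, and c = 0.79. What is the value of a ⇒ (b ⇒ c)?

1.00

b ⇒ c = min(1, 1 − 0.55 + 0.79) = min(1, 1.24) = 1.00
a ⇒ (b ⇒ c) = min(1, 1 − 0.59 + 1.00) = min(1, 1.41) = 1.00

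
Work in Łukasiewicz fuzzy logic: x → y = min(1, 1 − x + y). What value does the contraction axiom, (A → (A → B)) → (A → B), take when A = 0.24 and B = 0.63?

A → B = min(1, 1 − 0.24 + 0.63) = min(1, 1.39) = 1.00
A → (A → B) = min(1, 1 − 0.24 + 1.00) = min(1, 1.76) = 1.00
(A → (A → B)) → (A → B) = min(1, 1 − 1.00 + 1.00) = min(1, 1.00) = 1.00

1.00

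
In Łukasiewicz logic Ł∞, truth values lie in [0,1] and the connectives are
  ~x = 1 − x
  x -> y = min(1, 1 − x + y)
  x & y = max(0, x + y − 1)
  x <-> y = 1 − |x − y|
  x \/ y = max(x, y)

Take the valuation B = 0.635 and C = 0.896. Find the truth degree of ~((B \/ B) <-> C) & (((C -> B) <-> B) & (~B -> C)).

0.157

B \/ B = max(0.635, 0.635) = 0.635
(B \/ B) <-> C = 1 − |0.635 − 0.896| = 1 − 0.261 = 0.739
~((B \/ B) <-> C) = 1 − 0.739 = 0.261
C -> B = min(1, 1 − 0.896 + 0.635) = min(1, 0.739) = 0.739
(C -> B) <-> B = 1 − |0.739 − 0.635| = 1 − 0.104 = 0.896
~B = 1 − 0.635 = 0.365
~B -> C = min(1, 1 − 0.365 + 0.896) = min(1, 1.531) = 1.000
((C -> B) <-> B) & (~B -> C) = max(0, 0.896 + 1.000 − 1) = max(0, 0.896) = 0.896
~((B \/ B) <-> C) & (((C -> B) <-> B) & (~B -> C)) = max(0, 0.261 + 0.896 − 1) = max(0, 0.157) = 0.157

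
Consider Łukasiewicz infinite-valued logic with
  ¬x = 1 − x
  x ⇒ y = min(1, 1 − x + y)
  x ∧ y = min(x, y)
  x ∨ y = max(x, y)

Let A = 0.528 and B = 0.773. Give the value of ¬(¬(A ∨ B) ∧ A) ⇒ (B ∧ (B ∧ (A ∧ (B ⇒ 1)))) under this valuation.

0.755

A ∨ B = max(0.528, 0.773) = 0.773
¬(A ∨ B) = 1 − 0.773 = 0.227
¬(A ∨ B) ∧ A = min(0.227, 0.528) = 0.227
¬(¬(A ∨ B) ∧ A) = 1 − 0.227 = 0.773
B ⇒ 1 = min(1, 1 − 0.773 + 1.000) = min(1, 1.227) = 1.000
A ∧ (B ⇒ 1) = min(0.528, 1.000) = 0.528
B ∧ (A ∧ (B ⇒ 1)) = min(0.773, 0.528) = 0.528
B ∧ (B ∧ (A ∧ (B ⇒ 1))) = min(0.773, 0.528) = 0.528
¬(¬(A ∨ B) ∧ A) ⇒ (B ∧ (B ∧ (A ∧ (B ⇒ 1)))) = min(1, 1 − 0.773 + 0.528) = min(1, 0.755) = 0.755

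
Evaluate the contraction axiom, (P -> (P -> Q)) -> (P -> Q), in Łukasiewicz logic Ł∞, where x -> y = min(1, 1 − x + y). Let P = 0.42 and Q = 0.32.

0.90

P -> Q = min(1, 1 − 0.42 + 0.32) = min(1, 0.90) = 0.90
P -> (P -> Q) = min(1, 1 − 0.42 + 0.90) = min(1, 1.48) = 1.00
(P -> (P -> Q)) -> (P -> Q) = min(1, 1 − 1.00 + 0.90) = min(1, 0.90) = 0.90
(The value 0.90 < 1 shows this instance is not satisfied; fails in Ł∞ (the t-norm is not idempotent).)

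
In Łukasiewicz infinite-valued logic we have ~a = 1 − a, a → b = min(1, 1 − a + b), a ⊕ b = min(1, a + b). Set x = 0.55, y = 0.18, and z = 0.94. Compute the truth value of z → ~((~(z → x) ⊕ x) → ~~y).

z → x = min(1, 1 − 0.94 + 0.55) = min(1, 0.61) = 0.61
~(z → x) = 1 − 0.61 = 0.39
~(z → x) ⊕ x = min(1, 0.39 + 0.55) = min(1, 0.94) = 0.94
~y = 1 − 0.18 = 0.82
~~y = 1 − 0.82 = 0.18
(~(z → x) ⊕ x) → ~~y = min(1, 1 − 0.94 + 0.18) = min(1, 0.24) = 0.24
~((~(z → x) ⊕ x) → ~~y) = 1 − 0.24 = 0.76
z → ~((~(z → x) ⊕ x) → ~~y) = min(1, 1 − 0.94 + 0.76) = min(1, 0.82) = 0.82

0.82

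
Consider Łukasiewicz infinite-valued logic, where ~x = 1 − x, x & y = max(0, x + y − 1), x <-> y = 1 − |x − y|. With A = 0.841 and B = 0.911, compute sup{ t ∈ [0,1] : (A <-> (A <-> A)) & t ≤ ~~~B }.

0.248

A <-> A = 1 − |0.841 − 0.841| = 1 − 0.000 = 1.000
A <-> (A <-> A) = 1 − |0.841 − 1.000| = 1 − 0.159 = 0.841
So the left factor is A <-> (A <-> A) = 0.841.
~B = 1 − 0.911 = 0.089
~~B = 1 − 0.089 = 0.911
~~~B = 1 − 0.911 = 0.089
So the right-hand bound is ~~~B = 0.089.
The residuum of the Łukasiewicz t-norm gives the supremum: min(1, 1 − 0.841 + 0.089).
1 − 0.841 + 0.089 = 0.248, so t = min(1, 0.248) = 0.248.
Check: 0.841 & 0.248 = max(0, 0.089) = 0.089 ≤ 0.089.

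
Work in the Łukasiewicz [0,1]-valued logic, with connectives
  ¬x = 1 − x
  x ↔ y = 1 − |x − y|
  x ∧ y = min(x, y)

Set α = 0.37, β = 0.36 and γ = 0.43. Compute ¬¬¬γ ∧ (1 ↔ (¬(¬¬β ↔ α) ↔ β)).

¬γ = 1 − 0.43 = 0.57
¬¬γ = 1 − 0.57 = 0.43
¬¬¬γ = 1 − 0.43 = 0.57
¬β = 1 − 0.36 = 0.64
¬¬β = 1 − 0.64 = 0.36
¬¬β ↔ α = 1 − |0.36 − 0.37| = 1 − 0.01 = 0.99
¬(¬¬β ↔ α) = 1 − 0.99 = 0.01
¬(¬¬β ↔ α) ↔ β = 1 − |0.01 − 0.36| = 1 − 0.35 = 0.65
1 ↔ (¬(¬¬β ↔ α) ↔ β) = 1 − |1.00 − 0.65| = 1 − 0.35 = 0.65
¬¬¬γ ∧ (1 ↔ (¬(¬¬β ↔ α) ↔ β)) = min(0.57, 0.65) = 0.57

0.57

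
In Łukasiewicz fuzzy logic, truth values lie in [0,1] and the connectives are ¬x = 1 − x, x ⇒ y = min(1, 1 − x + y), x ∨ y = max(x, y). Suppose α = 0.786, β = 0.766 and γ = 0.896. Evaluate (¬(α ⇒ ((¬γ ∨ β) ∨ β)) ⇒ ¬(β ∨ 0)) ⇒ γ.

0.896

¬γ = 1 − 0.896 = 0.104
¬γ ∨ β = max(0.104, 0.766) = 0.766
(¬γ ∨ β) ∨ β = max(0.766, 0.766) = 0.766
α ⇒ ((¬γ ∨ β) ∨ β) = min(1, 1 − 0.786 + 0.766) = min(1, 0.980) = 0.980
¬(α ⇒ ((¬γ ∨ β) ∨ β)) = 1 − 0.980 = 0.020
β ∨ 0 = max(0.766, 0.000) = 0.766
¬(β ∨ 0) = 1 − 0.766 = 0.234
¬(α ⇒ ((¬γ ∨ β) ∨ β)) ⇒ ¬(β ∨ 0) = min(1, 1 − 0.020 + 0.234) = min(1, 1.214) = 1.000
(¬(α ⇒ ((¬γ ∨ β) ∨ β)) ⇒ ¬(β ∨ 0)) ⇒ γ = min(1, 1 − 1.000 + 0.896) = min(1, 0.896) = 0.896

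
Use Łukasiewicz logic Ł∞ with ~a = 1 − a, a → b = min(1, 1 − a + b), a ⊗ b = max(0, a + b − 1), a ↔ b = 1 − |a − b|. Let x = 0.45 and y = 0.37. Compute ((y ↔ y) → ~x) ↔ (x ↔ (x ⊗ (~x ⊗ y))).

y ↔ y = 1 − |0.37 − 0.37| = 1 − 0.00 = 1.00
~x = 1 − 0.45 = 0.55
(y ↔ y) → ~x = min(1, 1 − 1.00 + 0.55) = min(1, 0.55) = 0.55
~x ⊗ y = max(0, 0.55 + 0.37 − 1) = max(0, -0.08) = 0.00
x ⊗ (~x ⊗ y) = max(0, 0.45 + 0.00 − 1) = max(0, -0.55) = 0.00
x ↔ (x ⊗ (~x ⊗ y)) = 1 − |0.45 − 0.00| = 1 − 0.45 = 0.55
((y ↔ y) → ~x) ↔ (x ↔ (x ⊗ (~x ⊗ y))) = 1 − |0.55 − 0.55| = 1 − 0.00 = 1.00

1.00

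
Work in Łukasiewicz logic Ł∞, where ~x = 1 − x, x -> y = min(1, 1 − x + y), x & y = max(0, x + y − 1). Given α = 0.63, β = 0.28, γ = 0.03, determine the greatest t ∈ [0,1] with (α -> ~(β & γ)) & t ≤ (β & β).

β & γ = max(0, 0.28 + 0.03 − 1) = max(0, -0.69) = 0.00
~(β & γ) = 1 − 0.00 = 1.00
α -> ~(β & γ) = min(1, 1 − 0.63 + 1.00) = min(1, 1.37) = 1.00
So the left factor is α -> ~(β & γ) = 1.00.
β & β = max(0, 0.28 + 0.28 − 1) = max(0, -0.44) = 0.00
So the right-hand bound is β & β = 0.00.
The residuum of the Łukasiewicz t-norm gives the supremum: min(1, 1 − 1.00 + 0.00).
1 − 1.00 + 0.00 = 0.00, so t = min(1, 0.00) = 0.00.
Check: 1.00 & 0.00 = max(0, 0.00) = 0.00 ≤ 0.00.

0.00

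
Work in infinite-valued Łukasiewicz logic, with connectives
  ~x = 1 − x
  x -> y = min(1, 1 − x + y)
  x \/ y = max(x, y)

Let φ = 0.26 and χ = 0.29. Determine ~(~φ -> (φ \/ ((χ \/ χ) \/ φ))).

0.45

~φ = 1 − 0.26 = 0.74
χ \/ χ = max(0.29, 0.29) = 0.29
(χ \/ χ) \/ φ = max(0.29, 0.26) = 0.29
φ \/ ((χ \/ χ) \/ φ) = max(0.26, 0.29) = 0.29
~φ -> (φ \/ ((χ \/ χ) \/ φ)) = min(1, 1 − 0.74 + 0.29) = min(1, 0.55) = 0.55
~(~φ -> (φ \/ ((χ \/ χ) \/ φ))) = 1 − 0.55 = 0.45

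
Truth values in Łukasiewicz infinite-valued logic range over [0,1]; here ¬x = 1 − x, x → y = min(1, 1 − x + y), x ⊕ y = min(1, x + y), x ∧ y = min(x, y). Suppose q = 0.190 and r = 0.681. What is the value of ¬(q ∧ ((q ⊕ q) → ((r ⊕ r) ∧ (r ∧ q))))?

0.810

q ⊕ q = min(1, 0.190 + 0.190) = min(1, 0.380) = 0.380
r ⊕ r = min(1, 0.681 + 0.681) = min(1, 1.362) = 1.000
r ∧ q = min(0.681, 0.190) = 0.190
(r ⊕ r) ∧ (r ∧ q) = min(1.000, 0.190) = 0.190
(q ⊕ q) → ((r ⊕ r) ∧ (r ∧ q)) = min(1, 1 − 0.380 + 0.190) = min(1, 0.810) = 0.810
q ∧ ((q ⊕ q) → ((r ⊕ r) ∧ (r ∧ q))) = min(0.190, 0.810) = 0.190
¬(q ∧ ((q ⊕ q) → ((r ⊕ r) ∧ (r ∧ q)))) = 1 − 0.190 = 0.810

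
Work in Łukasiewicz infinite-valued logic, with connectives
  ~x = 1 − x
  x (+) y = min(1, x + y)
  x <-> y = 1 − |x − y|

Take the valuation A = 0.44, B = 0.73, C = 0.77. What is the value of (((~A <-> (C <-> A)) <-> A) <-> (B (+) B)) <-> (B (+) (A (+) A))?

0.55

~A = 1 − 0.44 = 0.56
C <-> A = 1 − |0.77 − 0.44| = 1 − 0.33 = 0.67
~A <-> (C <-> A) = 1 − |0.56 − 0.67| = 1 − 0.11 = 0.89
(~A <-> (C <-> A)) <-> A = 1 − |0.89 − 0.44| = 1 − 0.45 = 0.55
B (+) B = min(1, 0.73 + 0.73) = min(1, 1.46) = 1.00
((~A <-> (C <-> A)) <-> A) <-> (B (+) B) = 1 − |0.55 − 1.00| = 1 − 0.45 = 0.55
A (+) A = min(1, 0.44 + 0.44) = min(1, 0.88) = 0.88
B (+) (A (+) A) = min(1, 0.73 + 0.88) = min(1, 1.61) = 1.00
(((~A <-> (C <-> A)) <-> A) <-> (B (+) B)) <-> (B (+) (A (+) A)) = 1 − |0.55 − 1.00| = 1 − 0.45 = 0.55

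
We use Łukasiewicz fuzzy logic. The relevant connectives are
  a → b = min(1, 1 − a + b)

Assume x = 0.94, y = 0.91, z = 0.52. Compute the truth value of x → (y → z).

y → z = min(1, 1 − 0.91 + 0.52) = min(1, 0.61) = 0.61
x → (y → z) = min(1, 1 − 0.94 + 0.61) = min(1, 0.67) = 0.67

0.67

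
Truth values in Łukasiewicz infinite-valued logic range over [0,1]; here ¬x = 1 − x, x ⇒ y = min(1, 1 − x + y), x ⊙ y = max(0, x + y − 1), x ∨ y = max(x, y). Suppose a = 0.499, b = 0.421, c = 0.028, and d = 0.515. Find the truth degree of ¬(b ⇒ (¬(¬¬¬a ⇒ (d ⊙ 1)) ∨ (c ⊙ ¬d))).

0.421

¬a = 1 − 0.499 = 0.501
¬¬a = 1 − 0.501 = 0.499
¬¬¬a = 1 − 0.499 = 0.501
d ⊙ 1 = max(0, 0.515 + 1.000 − 1) = max(0, 0.515) = 0.515
¬¬¬a ⇒ (d ⊙ 1) = min(1, 1 − 0.501 + 0.515) = min(1, 1.014) = 1.000
¬(¬¬¬a ⇒ (d ⊙ 1)) = 1 − 1.000 = 0.000
¬d = 1 − 0.515 = 0.485
c ⊙ ¬d = max(0, 0.028 + 0.485 − 1) = max(0, -0.487) = 0.000
¬(¬¬¬a ⇒ (d ⊙ 1)) ∨ (c ⊙ ¬d) = max(0.000, 0.000) = 0.000
b ⇒ (¬(¬¬¬a ⇒ (d ⊙ 1)) ∨ (c ⊙ ¬d)) = min(1, 1 − 0.421 + 0.000) = min(1, 0.579) = 0.579
¬(b ⇒ (¬(¬¬¬a ⇒ (d ⊙ 1)) ∨ (c ⊙ ¬d))) = 1 − 0.579 = 0.421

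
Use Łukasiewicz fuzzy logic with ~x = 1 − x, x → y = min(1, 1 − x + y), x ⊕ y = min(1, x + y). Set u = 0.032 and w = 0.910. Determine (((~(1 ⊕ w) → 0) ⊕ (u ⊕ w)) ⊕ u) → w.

1 ⊕ w = min(1, 1.000 + 0.910) = min(1, 1.910) = 1.000
~(1 ⊕ w) = 1 − 1.000 = 0.000
~(1 ⊕ w) → 0 = min(1, 1 − 0.000 + 0.000) = min(1, 1.000) = 1.000
u ⊕ w = min(1, 0.032 + 0.910) = min(1, 0.942) = 0.942
(~(1 ⊕ w) → 0) ⊕ (u ⊕ w) = min(1, 1.000 + 0.942) = min(1, 1.942) = 1.000
((~(1 ⊕ w) → 0) ⊕ (u ⊕ w)) ⊕ u = min(1, 1.000 + 0.032) = min(1, 1.032) = 1.000
(((~(1 ⊕ w) → 0) ⊕ (u ⊕ w)) ⊕ u) → w = min(1, 1 − 1.000 + 0.910) = min(1, 0.910) = 0.910

0.910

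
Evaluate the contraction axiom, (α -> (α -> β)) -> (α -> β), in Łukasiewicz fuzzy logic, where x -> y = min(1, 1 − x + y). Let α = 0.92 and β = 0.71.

0.92

α -> β = min(1, 1 − 0.92 + 0.71) = min(1, 0.79) = 0.79
α -> (α -> β) = min(1, 1 − 0.92 + 0.79) = min(1, 0.87) = 0.87
(α -> (α -> β)) -> (α -> β) = min(1, 1 − 0.87 + 0.79) = min(1, 0.92) = 0.92
(The value 0.92 < 1 shows this instance is not satisfied; fails in Ł∞ (the t-norm is not idempotent).)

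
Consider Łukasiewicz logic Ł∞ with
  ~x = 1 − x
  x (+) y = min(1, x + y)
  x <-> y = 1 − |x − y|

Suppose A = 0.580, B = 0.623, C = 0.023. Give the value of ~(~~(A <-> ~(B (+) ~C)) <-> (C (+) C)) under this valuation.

0.374

~C = 1 − 0.023 = 0.977
B (+) ~C = min(1, 0.623 + 0.977) = min(1, 1.600) = 1.000
~(B (+) ~C) = 1 − 1.000 = 0.000
A <-> ~(B (+) ~C) = 1 − |0.580 − 0.000| = 1 − 0.580 = 0.420
~(A <-> ~(B (+) ~C)) = 1 − 0.420 = 0.580
~~(A <-> ~(B (+) ~C)) = 1 − 0.580 = 0.420
C (+) C = min(1, 0.023 + 0.023) = min(1, 0.046) = 0.046
~~(A <-> ~(B (+) ~C)) <-> (C (+) C) = 1 − |0.420 − 0.046| = 1 − 0.374 = 0.626
~(~~(A <-> ~(B (+) ~C)) <-> (C (+) C)) = 1 − 0.626 = 0.374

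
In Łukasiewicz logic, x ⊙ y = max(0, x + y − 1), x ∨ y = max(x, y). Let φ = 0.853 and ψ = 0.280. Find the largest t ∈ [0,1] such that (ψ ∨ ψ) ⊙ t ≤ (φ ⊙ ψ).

0.853

ψ ∨ ψ = max(0.280, 0.280) = 0.280
So the left factor is ψ ∨ ψ = 0.280.
φ ⊙ ψ = max(0, 0.853 + 0.280 − 1) = max(0, 0.133) = 0.133
So the right-hand bound is φ ⊙ ψ = 0.133.
The residuum of the Łukasiewicz t-norm gives the supremum: min(1, 1 − 0.280 + 0.133).
1 − 0.280 + 0.133 = 0.853, so t = min(1, 0.853) = 0.853.
Check: 0.280 ⊙ 0.853 = max(0, 0.133) = 0.133 ≤ 0.133.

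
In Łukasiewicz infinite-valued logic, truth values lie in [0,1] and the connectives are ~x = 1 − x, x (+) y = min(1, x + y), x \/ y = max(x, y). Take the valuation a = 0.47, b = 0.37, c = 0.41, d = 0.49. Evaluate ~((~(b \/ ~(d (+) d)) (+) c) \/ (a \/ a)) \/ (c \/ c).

d (+) d = min(1, 0.49 + 0.49) = min(1, 0.98) = 0.98
~(d (+) d) = 1 − 0.98 = 0.02
b \/ ~(d (+) d) = max(0.37, 0.02) = 0.37
~(b \/ ~(d (+) d)) = 1 − 0.37 = 0.63
~(b \/ ~(d (+) d)) (+) c = min(1, 0.63 + 0.41) = min(1, 1.04) = 1.00
a \/ a = max(0.47, 0.47) = 0.47
(~(b \/ ~(d (+) d)) (+) c) \/ (a \/ a) = max(1.00, 0.47) = 1.00
~((~(b \/ ~(d (+) d)) (+) c) \/ (a \/ a)) = 1 − 1.00 = 0.00
c \/ c = max(0.41, 0.41) = 0.41
~((~(b \/ ~(d (+) d)) (+) c) \/ (a \/ a)) \/ (c \/ c) = max(0.00, 0.41) = 0.41

0.41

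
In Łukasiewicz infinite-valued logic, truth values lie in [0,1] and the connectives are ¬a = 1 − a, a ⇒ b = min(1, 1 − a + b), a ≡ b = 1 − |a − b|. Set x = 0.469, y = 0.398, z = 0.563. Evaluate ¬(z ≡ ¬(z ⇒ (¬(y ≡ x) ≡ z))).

y ≡ x = 1 − |0.398 − 0.469| = 1 − 0.071 = 0.929
¬(y ≡ x) = 1 − 0.929 = 0.071
¬(y ≡ x) ≡ z = 1 − |0.071 − 0.563| = 1 − 0.492 = 0.508
z ⇒ (¬(y ≡ x) ≡ z) = min(1, 1 − 0.563 + 0.508) = min(1, 0.945) = 0.945
¬(z ⇒ (¬(y ≡ x) ≡ z)) = 1 − 0.945 = 0.055
z ≡ ¬(z ⇒ (¬(y ≡ x) ≡ z)) = 1 − |0.563 − 0.055| = 1 − 0.508 = 0.492
¬(z ≡ ¬(z ⇒ (¬(y ≡ x) ≡ z))) = 1 − 0.492 = 0.508

0.508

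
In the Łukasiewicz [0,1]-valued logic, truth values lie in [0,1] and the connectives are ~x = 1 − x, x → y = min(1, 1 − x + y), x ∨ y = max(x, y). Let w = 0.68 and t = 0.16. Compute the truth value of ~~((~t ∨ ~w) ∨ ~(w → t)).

0.84

~t = 1 − 0.16 = 0.84
~w = 1 − 0.68 = 0.32
~t ∨ ~w = max(0.84, 0.32) = 0.84
w → t = min(1, 1 − 0.68 + 0.16) = min(1, 0.48) = 0.48
~(w → t) = 1 − 0.48 = 0.52
(~t ∨ ~w) ∨ ~(w → t) = max(0.84, 0.52) = 0.84
~((~t ∨ ~w) ∨ ~(w → t)) = 1 − 0.84 = 0.16
~~((~t ∨ ~w) ∨ ~(w → t)) = 1 − 0.16 = 0.84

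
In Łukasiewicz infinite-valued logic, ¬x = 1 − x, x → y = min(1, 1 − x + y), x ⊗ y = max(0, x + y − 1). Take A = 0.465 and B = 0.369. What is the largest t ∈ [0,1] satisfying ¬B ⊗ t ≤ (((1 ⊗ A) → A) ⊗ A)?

0.834

¬B = 1 − 0.369 = 0.631
So the left factor is ¬B = 0.631.
1 ⊗ A = max(0, 1.000 + 0.465 − 1) = max(0, 0.465) = 0.465
(1 ⊗ A) → A = min(1, 1 − 0.465 + 0.465) = min(1, 1.000) = 1.000
((1 ⊗ A) → A) ⊗ A = max(0, 1.000 + 0.465 − 1) = max(0, 0.465) = 0.465
So the right-hand bound is ((1 ⊗ A) → A) ⊗ A = 0.465.
The residuum of the Łukasiewicz t-norm gives the supremum: min(1, 1 − 0.631 + 0.465).
1 − 0.631 + 0.465 = 0.834, so t = min(1, 0.834) = 0.834.
Check: 0.631 ⊗ 0.834 = max(0, 0.465) = 0.465 ≤ 0.465.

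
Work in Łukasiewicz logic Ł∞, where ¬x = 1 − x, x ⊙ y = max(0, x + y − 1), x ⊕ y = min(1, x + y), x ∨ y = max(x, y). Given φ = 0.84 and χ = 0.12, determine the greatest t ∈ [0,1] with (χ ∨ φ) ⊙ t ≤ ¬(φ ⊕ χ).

0.20

χ ∨ φ = max(0.12, 0.84) = 0.84
So the left factor is χ ∨ φ = 0.84.
φ ⊕ χ = min(1, 0.84 + 0.12) = min(1, 0.96) = 0.96
¬(φ ⊕ χ) = 1 − 0.96 = 0.04
So the right-hand bound is ¬(φ ⊕ χ) = 0.04.
The residuum of the Łukasiewicz t-norm gives the supremum: min(1, 1 − 0.84 + 0.04).
1 − 0.84 + 0.04 = 0.20, so t = min(1, 0.20) = 0.20.
Check: 0.84 ⊙ 0.20 = max(0, 0.04) = 0.04 ≤ 0.04.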